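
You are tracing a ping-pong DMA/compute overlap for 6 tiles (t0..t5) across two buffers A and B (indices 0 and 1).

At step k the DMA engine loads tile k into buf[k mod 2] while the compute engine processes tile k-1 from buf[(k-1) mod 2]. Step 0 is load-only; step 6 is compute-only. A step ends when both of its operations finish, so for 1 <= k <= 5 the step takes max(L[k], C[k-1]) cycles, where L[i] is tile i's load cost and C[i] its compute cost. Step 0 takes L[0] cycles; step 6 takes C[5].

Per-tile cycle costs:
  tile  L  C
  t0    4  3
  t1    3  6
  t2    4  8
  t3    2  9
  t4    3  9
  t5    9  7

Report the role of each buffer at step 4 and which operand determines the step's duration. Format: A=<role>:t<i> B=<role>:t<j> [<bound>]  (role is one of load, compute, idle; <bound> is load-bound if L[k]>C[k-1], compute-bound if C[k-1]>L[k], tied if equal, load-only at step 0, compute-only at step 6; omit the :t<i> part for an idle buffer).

k=0 load=t0/4c comp=- wait=4 total=4
k=1 load=t1/3c comp=t0/3c wait=3 total=7
k=2 load=t2/4c comp=t1/6c wait=6 total=13
k=3 load=t3/2c comp=t2/8c wait=8 total=21
k=4 load=t4/3c comp=t3/9c wait=9 total=30
k=5 load=t5/9c comp=t4/9c wait=9 total=39
k=6 load=- comp=t5/7c wait=7 total=46

step 4: A=load:t4 B=compute:t3 [compute-bound]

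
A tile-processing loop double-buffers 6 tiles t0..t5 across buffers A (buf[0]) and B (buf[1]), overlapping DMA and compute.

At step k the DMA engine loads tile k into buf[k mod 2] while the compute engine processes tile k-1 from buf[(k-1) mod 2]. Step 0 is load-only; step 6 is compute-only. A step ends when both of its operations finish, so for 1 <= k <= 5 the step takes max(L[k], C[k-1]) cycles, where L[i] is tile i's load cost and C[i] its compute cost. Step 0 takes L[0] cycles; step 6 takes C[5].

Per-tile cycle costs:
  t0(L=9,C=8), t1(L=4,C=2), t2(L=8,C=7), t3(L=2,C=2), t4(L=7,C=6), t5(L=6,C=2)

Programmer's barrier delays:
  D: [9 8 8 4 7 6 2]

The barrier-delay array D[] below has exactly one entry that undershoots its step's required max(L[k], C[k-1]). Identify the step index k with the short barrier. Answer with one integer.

[0] required=L[0]=9=9 vs D=9 ok
[1] required=max(L[1]=4,C[0]=8)=8 vs D=8 ok
[2] required=max(L[2]=8,C[1]=2)=8 vs D=8 ok
[3] required=max(L[3]=2,C[2]=7)=7 vs D=4 SHORT
[4] required=max(L[4]=7,C[3]=2)=7 vs D=7 ok
[5] required=max(L[5]=6,C[4]=6)=6 vs D=6 ok
[6] required=C[5]=2=2 vs D=2 ok

hazard at step 3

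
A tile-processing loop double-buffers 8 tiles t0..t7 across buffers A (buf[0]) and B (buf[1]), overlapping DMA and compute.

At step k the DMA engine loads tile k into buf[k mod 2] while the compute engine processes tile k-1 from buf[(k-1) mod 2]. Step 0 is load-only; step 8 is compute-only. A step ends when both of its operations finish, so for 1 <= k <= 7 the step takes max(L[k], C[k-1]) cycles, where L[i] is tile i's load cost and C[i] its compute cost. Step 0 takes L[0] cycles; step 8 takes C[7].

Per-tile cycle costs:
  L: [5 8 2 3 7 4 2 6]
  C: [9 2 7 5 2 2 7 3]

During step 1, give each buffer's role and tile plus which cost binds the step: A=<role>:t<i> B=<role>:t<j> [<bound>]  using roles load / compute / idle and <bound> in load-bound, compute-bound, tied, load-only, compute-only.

k=0 load=t0/5c comp=- wait=5 total=5
k=1 load=t1/8c comp=t0/9c wait=9 total=14
k=2 load=t2/2c comp=t1/2c wait=2 total=16
k=3 load=t3/3c comp=t2/7c wait=7 total=23
k=4 load=t4/7c comp=t3/5c wait=7 total=30
k=5 load=t5/4c comp=t4/2c wait=4 total=34
k=6 load=t6/2c comp=t5/2c wait=2 total=36
k=7 load=t7/6c comp=t6/7c wait=7 total=43
k=8 load=- comp=t7/3c wait=3 total=46

step 1: A=compute:t0 B=load:t1 [compute-bound]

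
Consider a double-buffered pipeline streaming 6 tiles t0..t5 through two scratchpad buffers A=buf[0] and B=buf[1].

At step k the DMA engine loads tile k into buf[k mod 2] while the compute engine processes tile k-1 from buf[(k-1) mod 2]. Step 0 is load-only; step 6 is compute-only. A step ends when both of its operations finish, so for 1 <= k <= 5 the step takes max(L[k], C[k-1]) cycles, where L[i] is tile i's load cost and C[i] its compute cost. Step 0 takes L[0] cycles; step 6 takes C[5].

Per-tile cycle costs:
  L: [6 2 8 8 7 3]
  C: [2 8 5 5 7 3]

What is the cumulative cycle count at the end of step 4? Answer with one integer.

k=0 load=t0/6c comp=- wait=6 total=6
k=1 load=t1/2c comp=t0/2c wait=2 total=8
k=2 load=t2/8c comp=t1/8c wait=8 total=16
k=3 load=t3/8c comp=t2/5c wait=8 total=24
k=4 load=t4/7c comp=t3/5c wait=7 total=31
k=5 load=t5/3c comp=t4/7c wait=7 total=38
k=6 load=- comp=t5/3c wait=3 total=41

end_cycle[4] = 31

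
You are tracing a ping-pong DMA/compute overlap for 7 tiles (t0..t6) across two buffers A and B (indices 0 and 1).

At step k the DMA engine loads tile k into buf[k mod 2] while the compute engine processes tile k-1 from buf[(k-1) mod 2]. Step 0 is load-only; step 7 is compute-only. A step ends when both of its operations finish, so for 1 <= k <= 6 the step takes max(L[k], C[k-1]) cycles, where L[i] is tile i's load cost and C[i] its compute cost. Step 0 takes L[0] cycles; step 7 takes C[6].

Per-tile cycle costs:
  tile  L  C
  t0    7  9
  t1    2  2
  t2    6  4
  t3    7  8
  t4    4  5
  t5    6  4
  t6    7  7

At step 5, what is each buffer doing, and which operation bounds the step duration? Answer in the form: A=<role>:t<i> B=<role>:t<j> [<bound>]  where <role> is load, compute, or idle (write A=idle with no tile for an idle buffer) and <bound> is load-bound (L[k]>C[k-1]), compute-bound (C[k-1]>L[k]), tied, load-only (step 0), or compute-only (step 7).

step 5: A=compute:t4 B=load:t5 [load-bound]

k=0 load=t0/7c comp=- wait=7 total=7
k=1 load=t1/2c comp=t0/9c wait=9 total=16
k=2 load=t2/6c comp=t1/2c wait=6 total=22
k=3 load=t3/7c comp=t2/4c wait=7 total=29
k=4 load=t4/4c comp=t3/8c wait=8 total=37
k=5 load=t5/6c comp=t4/5c wait=6 total=43
k=6 load=t6/7c comp=t5/4c wait=7 total=50
k=7 load=- comp=t6/7c wait=7 total=57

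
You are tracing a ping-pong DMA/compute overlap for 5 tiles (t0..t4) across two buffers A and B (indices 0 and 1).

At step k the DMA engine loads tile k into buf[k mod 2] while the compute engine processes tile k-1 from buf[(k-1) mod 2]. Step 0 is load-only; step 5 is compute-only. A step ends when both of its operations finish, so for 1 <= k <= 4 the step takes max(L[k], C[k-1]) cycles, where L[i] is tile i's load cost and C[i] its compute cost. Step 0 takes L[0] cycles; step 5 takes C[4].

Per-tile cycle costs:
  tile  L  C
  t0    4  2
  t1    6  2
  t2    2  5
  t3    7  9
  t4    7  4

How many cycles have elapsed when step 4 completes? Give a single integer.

end_cycle[4] = 28

[0] DMA t0→A (4c) ∥ CU idle ⇒ 4c, clock 4
[1] DMA t1→B (6c) ∥ CU A:t0 (2c) ⇒ 6c, clock 10
[2] DMA t2→A (2c) ∥ CU B:t1 (2c) ⇒ 2c, clock 12
[3] DMA t3→B (7c) ∥ CU A:t2 (5c) ⇒ 7c, clock 19
[4] DMA t4→A (7c) ∥ CU B:t3 (9c) ⇒ 9c, clock 28
[5] DMA idle ∥ CU A:t4 (4c) ⇒ 4c, clock 32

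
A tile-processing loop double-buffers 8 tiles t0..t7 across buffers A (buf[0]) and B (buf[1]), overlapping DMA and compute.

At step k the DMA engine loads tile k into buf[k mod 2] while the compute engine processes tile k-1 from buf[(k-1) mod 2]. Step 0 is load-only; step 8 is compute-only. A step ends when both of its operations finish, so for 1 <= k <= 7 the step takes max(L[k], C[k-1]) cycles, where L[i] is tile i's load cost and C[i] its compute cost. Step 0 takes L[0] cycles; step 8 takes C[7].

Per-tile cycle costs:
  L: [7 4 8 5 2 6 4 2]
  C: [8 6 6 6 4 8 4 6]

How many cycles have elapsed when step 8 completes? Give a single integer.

end_cycle[8] = 59

step 0: L[0]=7 → dur=7, Σ=7 | A=load:t0 B=idle [load-only]
step 1: L[1]=4 C[0]=8 → dur=8, Σ=15 | A=compute:t0 B=load:t1 [compute-bound]
step 2: L[2]=8 C[1]=6 → dur=8, Σ=23 | A=load:t2 B=compute:t1 [load-bound]
step 3: L[3]=5 C[2]=6 → dur=6, Σ=29 | A=compute:t2 B=load:t3 [compute-bound]
step 4: L[4]=2 C[3]=6 → dur=6, Σ=35 | A=load:t4 B=compute:t3 [compute-bound]
step 5: L[5]=6 C[4]=4 → dur=6, Σ=41 | A=compute:t4 B=load:t5 [load-bound]
step 6: L[6]=4 C[5]=8 → dur=8, Σ=49 | A=load:t6 B=compute:t5 [compute-bound]
step 7: L[7]=2 C[6]=4 → dur=4, Σ=53 | A=compute:t6 B=load:t7 [compute-bound]
step 8: C[7]=6 → dur=6, Σ=59 | A=idle B=compute:t7 [compute-only]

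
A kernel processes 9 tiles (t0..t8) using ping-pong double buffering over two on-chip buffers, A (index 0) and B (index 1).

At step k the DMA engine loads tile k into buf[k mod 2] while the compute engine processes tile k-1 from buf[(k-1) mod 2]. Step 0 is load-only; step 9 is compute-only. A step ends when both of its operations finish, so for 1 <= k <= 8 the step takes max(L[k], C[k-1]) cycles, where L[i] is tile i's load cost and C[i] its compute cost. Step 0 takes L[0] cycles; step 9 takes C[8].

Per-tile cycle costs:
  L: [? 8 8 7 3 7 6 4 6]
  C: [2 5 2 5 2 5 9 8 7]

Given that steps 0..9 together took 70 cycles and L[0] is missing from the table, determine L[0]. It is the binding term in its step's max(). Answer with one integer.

step 0 → dur = L[0]=? = L[0]  (unknown; binding)
step 1 → dur = max(L[1]=8, C[0]=2) = 8
step 2 → dur = max(L[2]=8, C[1]=5) = 8
step 3 → dur = max(L[3]=7, C[2]=2) = 7
step 4 → dur = max(L[4]=3, C[3]=5) = 5
step 5 → dur = max(L[5]=7, C[4]=2) = 7
step 6 → dur = max(L[6]=6, C[5]=5) = 6
step 7 → dur = max(L[7]=4, C[6]=9) = 9
step 8 → dur = max(L[8]=6, C[7]=8) = 8
step 9 → dur = C[8]=7 = 7
sum of known step durations = 65
dur[0] = total - known = 70 - 65 = 5
L[0] is the binding max in step 0, so L[0] = dur[0] = 5

L[0] = 5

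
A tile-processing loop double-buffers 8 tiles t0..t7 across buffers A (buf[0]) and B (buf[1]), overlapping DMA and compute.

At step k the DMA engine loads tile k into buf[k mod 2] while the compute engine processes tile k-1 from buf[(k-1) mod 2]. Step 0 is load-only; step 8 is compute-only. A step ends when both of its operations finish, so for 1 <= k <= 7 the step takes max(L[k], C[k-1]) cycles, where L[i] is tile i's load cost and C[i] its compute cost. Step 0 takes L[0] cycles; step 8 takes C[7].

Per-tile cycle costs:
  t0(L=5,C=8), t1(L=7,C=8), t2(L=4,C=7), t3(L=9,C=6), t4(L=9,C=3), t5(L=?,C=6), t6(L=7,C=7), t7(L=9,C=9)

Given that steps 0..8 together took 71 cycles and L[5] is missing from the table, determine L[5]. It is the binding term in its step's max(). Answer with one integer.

L[5] = 7

step 0 | dur = L[0]=5 = 5
step 1 | dur = max(L[1]=7, C[0]=8) = 8
step 2 | dur = max(L[2]=4, C[1]=8) = 8
step 3 | dur = max(L[3]=9, C[2]=7) = 9
step 4 | dur = max(L[4]=9, C[3]=6) = 9
step 5 | dur = max(L[5]=?, C[4]=3) = L[5]  (unknown; binding)
step 6 | dur = max(L[6]=7, C[5]=6) = 7
step 7 | dur = max(L[7]=9, C[6]=7) = 9
step 8 | dur = C[7]=9 = 9
sum of known step durations = 64
dur[5] = total - known = 71 - 64 = 7
L[5] is the binding max in step 5, so L[5] = dur[5] = 7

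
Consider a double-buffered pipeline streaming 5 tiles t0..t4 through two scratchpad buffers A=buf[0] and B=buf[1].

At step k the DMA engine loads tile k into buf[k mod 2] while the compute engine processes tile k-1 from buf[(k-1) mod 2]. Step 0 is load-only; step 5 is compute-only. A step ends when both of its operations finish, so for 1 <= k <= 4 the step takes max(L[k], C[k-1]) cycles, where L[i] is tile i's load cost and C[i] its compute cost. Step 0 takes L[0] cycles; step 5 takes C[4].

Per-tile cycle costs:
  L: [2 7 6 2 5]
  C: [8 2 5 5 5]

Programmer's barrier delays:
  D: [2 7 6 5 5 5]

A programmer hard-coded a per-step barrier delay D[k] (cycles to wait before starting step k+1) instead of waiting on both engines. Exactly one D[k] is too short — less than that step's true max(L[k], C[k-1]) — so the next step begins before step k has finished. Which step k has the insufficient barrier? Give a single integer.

hazard at step 1

k=0 barrier L[0]=2→2c, D[0]=2 ok
k=1 barrier max(L[1]=7,C[0]=8)→8c, D[1]=7 SHORT
k=2 barrier max(L[2]=6,C[1]=2)→6c, D[2]=6 ok
k=3 barrier max(L[3]=2,C[2]=5)→5c, D[3]=5 ok
k=4 barrier max(L[4]=5,C[3]=5)→5c, D[4]=5 ok
k=5 barrier C[4]=5→5c, D[5]=5 ok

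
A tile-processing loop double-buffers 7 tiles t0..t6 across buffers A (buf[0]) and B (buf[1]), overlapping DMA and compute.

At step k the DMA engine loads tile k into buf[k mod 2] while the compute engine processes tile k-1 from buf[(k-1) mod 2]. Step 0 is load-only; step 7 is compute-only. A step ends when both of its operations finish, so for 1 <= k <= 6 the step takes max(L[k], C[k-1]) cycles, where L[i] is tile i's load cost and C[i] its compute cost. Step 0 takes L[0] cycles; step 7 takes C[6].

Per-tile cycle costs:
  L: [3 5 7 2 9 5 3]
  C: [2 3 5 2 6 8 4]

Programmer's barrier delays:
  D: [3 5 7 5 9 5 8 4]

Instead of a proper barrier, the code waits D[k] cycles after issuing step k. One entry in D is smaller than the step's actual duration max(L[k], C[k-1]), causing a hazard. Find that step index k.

step 0: need L[0]=3 = 3; D[0]=3 ok
step 1: need max(L[1]=5,C[0]=2) = 5; D[1]=5 ok
step 2: need max(L[2]=7,C[1]=3) = 7; D[2]=7 ok
step 3: need max(L[3]=2,C[2]=5) = 5; D[3]=5 ok
step 4: need max(L[4]=9,C[3]=2) = 9; D[4]=9 ok
step 5: need max(L[5]=5,C[4]=6) = 6; D[5]=5 SHORT
step 6: need max(L[6]=3,C[5]=8) = 8; D[6]=8 ok
step 7: need C[6]=4 = 4; D[7]=4 ok

hazard at step 5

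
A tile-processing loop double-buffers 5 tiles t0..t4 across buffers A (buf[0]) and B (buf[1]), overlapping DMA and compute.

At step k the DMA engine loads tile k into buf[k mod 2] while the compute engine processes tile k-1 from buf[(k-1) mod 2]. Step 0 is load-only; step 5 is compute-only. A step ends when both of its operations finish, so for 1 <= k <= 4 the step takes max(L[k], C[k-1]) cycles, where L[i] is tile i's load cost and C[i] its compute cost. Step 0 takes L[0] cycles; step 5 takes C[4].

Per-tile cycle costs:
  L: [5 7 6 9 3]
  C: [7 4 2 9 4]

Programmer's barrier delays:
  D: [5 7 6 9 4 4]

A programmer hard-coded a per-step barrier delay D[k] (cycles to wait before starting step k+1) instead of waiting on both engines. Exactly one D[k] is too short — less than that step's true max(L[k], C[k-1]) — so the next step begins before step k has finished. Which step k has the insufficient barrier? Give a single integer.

[0] required=L[0]=5=5 vs D=5 ok
[1] required=max(L[1]=7,C[0]=7)=7 vs D=7 ok
[2] required=max(L[2]=6,C[1]=4)=6 vs D=6 ok
[3] required=max(L[3]=9,C[2]=2)=9 vs D=9 ok
[4] required=max(L[4]=3,C[3]=9)=9 vs D=4 SHORT
[5] required=C[4]=4=4 vs D=4 ok

hazard at step 4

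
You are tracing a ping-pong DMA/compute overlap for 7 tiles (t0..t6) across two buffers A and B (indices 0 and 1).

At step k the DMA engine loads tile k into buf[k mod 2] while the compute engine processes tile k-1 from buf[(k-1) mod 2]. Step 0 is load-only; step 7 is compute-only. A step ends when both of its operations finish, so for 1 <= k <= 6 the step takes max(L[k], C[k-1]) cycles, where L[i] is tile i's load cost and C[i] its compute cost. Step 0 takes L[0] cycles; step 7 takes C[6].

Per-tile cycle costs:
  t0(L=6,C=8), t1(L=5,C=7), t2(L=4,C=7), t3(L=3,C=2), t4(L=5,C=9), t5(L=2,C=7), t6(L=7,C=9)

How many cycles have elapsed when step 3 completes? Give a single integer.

  0. 6=6c; end=6; A:t0 B:-
  1. max(5,8)=8c; end=14; A:t0 B:t1
  2. max(4,7)=7c; end=21; A:t2 B:t1
  3. max(3,7)=7c; end=28; A:t2 B:t3
  4. max(5,2)=5c; end=33; A:t4 B:t3
  5. max(2,9)=9c; end=42; A:t4 B:t5
  6. max(7,7)=7c; end=49; A:t6 B:t5
  7. 9=9c; end=58; A:t6 B:t5

end_cycle[3] = 28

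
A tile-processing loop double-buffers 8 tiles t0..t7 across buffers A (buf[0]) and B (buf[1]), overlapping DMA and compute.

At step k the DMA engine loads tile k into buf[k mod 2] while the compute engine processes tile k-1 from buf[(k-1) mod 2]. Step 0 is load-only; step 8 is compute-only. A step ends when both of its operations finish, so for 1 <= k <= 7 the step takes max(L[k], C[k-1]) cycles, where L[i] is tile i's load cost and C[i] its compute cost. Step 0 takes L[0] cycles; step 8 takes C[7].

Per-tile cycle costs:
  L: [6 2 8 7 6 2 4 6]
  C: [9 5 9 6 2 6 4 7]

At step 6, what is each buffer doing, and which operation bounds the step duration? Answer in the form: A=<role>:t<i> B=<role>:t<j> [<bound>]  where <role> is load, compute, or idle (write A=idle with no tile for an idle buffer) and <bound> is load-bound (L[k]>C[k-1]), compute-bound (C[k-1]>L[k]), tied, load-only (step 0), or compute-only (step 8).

step 6: A=load:t6 B=compute:t5 [compute-bound]

step 0: L[0]=6 → dur=6, Σ=6 | A=load:t0 B=idle [load-only]
step 1: L[1]=2 C[0]=9 → dur=9, Σ=15 | A=compute:t0 B=load:t1 [compute-bound]
step 2: L[2]=8 C[1]=5 → dur=8, Σ=23 | A=load:t2 B=compute:t1 [load-bound]
step 3: L[3]=7 C[2]=9 → dur=9, Σ=32 | A=compute:t2 B=load:t3 [compute-bound]
step 4: L[4]=6 C[3]=6 → dur=6, Σ=38 | A=load:t4 B=compute:t3 [tied]
step 5: L[5]=2 C[4]=2 → dur=2, Σ=40 | A=compute:t4 B=load:t5 [tied]
step 6: L[6]=4 C[5]=6 → dur=6, Σ=46 | A=load:t6 B=compute:t5 [compute-bound]
step 7: L[7]=6 C[6]=4 → dur=6, Σ=52 | A=compute:t6 B=load:t7 [load-bound]
step 8: C[7]=7 → dur=7, Σ=59 | A=idle B=compute:t7 [compute-only]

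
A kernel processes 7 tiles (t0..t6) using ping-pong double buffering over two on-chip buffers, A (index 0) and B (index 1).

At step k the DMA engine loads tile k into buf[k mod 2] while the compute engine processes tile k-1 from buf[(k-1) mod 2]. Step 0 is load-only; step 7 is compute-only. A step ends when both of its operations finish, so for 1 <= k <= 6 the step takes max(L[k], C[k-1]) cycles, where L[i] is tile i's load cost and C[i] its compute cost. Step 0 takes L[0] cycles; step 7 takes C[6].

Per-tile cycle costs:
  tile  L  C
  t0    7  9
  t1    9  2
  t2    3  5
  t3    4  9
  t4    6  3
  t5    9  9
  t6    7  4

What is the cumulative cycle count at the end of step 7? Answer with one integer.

end_cycle[7] = 55

k=0 load=t0/7c comp=- wait=7 total=7
k=1 load=t1/9c comp=t0/9c wait=9 total=16
k=2 load=t2/3c comp=t1/2c wait=3 total=19
k=3 load=t3/4c comp=t2/5c wait=5 total=24
k=4 load=t4/6c comp=t3/9c wait=9 total=33
k=5 load=t5/9c comp=t4/3c wait=9 total=42
k=6 load=t6/7c comp=t5/9c wait=9 total=51
k=7 load=- comp=t6/4c wait=4 total=55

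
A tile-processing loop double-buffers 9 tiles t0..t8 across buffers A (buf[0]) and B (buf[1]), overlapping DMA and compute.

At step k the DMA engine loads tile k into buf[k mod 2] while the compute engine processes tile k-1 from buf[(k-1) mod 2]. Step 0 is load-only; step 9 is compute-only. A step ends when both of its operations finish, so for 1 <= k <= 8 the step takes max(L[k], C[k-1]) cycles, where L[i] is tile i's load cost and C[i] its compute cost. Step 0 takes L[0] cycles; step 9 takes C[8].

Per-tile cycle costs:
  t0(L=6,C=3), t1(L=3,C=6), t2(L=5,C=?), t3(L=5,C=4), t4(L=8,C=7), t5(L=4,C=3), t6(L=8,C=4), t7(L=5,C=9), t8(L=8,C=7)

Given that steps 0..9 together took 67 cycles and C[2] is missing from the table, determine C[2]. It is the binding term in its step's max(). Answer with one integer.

C[2] = 8

step 0 → dur = L[0]=6 = 6
step 1 → dur = max(L[1]=3, C[0]=3) = 3
step 2 → dur = max(L[2]=5, C[1]=6) = 6
step 3 → dur = max(L[3]=5, C[2]=?) = C[2]  (unknown; binding)
step 4 → dur = max(L[4]=8, C[3]=4) = 8
step 5 → dur = max(L[5]=4, C[4]=7) = 7
step 6 → dur = max(L[6]=8, C[5]=3) = 8
step 7 → dur = max(L[7]=5, C[6]=4) = 5
step 8 → dur = max(L[8]=8, C[7]=9) = 9
step 9 → dur = C[8]=7 = 7
sum of known step durations = 59
dur[3] = total - known = 67 - 59 = 8
C[2] is the binding max in step 3, so C[2] = dur[3] = 8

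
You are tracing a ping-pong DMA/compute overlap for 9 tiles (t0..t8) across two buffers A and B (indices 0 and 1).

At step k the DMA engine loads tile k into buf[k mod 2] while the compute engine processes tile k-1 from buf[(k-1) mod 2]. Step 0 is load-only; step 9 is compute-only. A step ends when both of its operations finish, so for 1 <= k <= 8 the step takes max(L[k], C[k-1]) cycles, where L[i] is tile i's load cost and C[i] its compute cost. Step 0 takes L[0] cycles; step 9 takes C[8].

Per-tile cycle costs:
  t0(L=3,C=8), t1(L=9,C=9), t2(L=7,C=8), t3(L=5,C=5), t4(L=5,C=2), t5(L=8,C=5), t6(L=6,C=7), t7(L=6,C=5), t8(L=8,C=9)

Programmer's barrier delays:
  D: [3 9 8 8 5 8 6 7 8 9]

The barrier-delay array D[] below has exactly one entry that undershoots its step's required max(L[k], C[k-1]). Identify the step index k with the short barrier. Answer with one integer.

k=0 barrier L[0]=3→3c, D[0]=3 ok
k=1 barrier max(L[1]=9,C[0]=8)→9c, D[1]=9 ok
k=2 barrier max(L[2]=7,C[1]=9)→9c, D[2]=8 SHORT
k=3 barrier max(L[3]=5,C[2]=8)→8c, D[3]=8 ok
k=4 barrier max(L[4]=5,C[3]=5)→5c, D[4]=5 ok
k=5 barrier max(L[5]=8,C[4]=2)→8c, D[5]=8 ok
k=6 barrier max(L[6]=6,C[5]=5)→6c, D[6]=6 ok
k=7 barrier max(L[7]=6,C[6]=7)→7c, D[7]=7 ok
k=8 barrier max(L[8]=8,C[7]=5)→8c, D[8]=8 ok
k=9 barrier C[8]=9→9c, D[9]=9 ok

hazard at step 2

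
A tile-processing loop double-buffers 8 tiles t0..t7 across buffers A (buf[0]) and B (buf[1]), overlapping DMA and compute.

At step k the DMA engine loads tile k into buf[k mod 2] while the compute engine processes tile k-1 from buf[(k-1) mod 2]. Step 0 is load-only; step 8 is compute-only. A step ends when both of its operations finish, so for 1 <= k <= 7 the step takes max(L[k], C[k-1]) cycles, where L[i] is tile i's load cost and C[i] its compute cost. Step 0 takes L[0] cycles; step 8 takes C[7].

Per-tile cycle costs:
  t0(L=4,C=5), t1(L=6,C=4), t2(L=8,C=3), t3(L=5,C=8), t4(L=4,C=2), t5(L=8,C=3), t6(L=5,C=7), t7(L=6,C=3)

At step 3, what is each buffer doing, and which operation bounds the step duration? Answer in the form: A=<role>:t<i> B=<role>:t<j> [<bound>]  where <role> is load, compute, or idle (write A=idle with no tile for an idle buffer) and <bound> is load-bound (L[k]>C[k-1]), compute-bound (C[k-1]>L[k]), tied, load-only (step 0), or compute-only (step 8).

[0] DMA t0→A (4c) ∥ CU idle ⇒ 4c, clock 4
[1] DMA t1→B (6c) ∥ CU A:t0 (5c) ⇒ 6c, clock 10
[2] DMA t2→A (8c) ∥ CU B:t1 (4c) ⇒ 8c, clock 18
[3] DMA t3→B (5c) ∥ CU A:t2 (3c) ⇒ 5c, clock 23
[4] DMA t4→A (4c) ∥ CU B:t3 (8c) ⇒ 8c, clock 31
[5] DMA t5→B (8c) ∥ CU A:t4 (2c) ⇒ 8c, clock 39
[6] DMA t6→A (5c) ∥ CU B:t5 (3c) ⇒ 5c, clock 44
[7] DMA t7→B (6c) ∥ CU A:t6 (7c) ⇒ 7c, clock 51
[8] DMA idle ∥ CU B:t7 (3c) ⇒ 3c, clock 54

step 3: A=compute:t2 B=load:t3 [load-bound]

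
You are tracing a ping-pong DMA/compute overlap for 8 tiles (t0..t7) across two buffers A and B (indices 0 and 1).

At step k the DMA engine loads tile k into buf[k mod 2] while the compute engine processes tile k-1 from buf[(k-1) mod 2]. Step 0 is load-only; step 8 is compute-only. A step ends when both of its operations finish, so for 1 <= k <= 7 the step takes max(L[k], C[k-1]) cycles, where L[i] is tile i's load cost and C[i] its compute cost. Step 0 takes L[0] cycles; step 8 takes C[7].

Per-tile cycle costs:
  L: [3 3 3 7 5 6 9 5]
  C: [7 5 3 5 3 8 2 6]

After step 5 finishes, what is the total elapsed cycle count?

step 0: L[0]=3 → dur=3, Σ=3 | A=load:t0 B=idle [load-only]
step 1: L[1]=3 C[0]=7 → dur=7, Σ=10 | A=compute:t0 B=load:t1 [compute-bound]
step 2: L[2]=3 C[1]=5 → dur=5, Σ=15 | A=load:t2 B=compute:t1 [compute-bound]
step 3: L[3]=7 C[2]=3 → dur=7, Σ=22 | A=compute:t2 B=load:t3 [load-bound]
step 4: L[4]=5 C[3]=5 → dur=5, Σ=27 | A=load:t4 B=compute:t3 [tied]
step 5: L[5]=6 C[4]=3 → dur=6, Σ=33 | A=compute:t4 B=load:t5 [load-bound]
step 6: L[6]=9 C[5]=8 → dur=9, Σ=42 | A=load:t6 B=compute:t5 [load-bound]
step 7: L[7]=5 C[6]=2 → dur=5, Σ=47 | A=compute:t6 B=load:t7 [load-bound]
step 8: C[7]=6 → dur=6, Σ=53 | A=idle B=compute:t7 [compute-only]

end_cycle[5] = 33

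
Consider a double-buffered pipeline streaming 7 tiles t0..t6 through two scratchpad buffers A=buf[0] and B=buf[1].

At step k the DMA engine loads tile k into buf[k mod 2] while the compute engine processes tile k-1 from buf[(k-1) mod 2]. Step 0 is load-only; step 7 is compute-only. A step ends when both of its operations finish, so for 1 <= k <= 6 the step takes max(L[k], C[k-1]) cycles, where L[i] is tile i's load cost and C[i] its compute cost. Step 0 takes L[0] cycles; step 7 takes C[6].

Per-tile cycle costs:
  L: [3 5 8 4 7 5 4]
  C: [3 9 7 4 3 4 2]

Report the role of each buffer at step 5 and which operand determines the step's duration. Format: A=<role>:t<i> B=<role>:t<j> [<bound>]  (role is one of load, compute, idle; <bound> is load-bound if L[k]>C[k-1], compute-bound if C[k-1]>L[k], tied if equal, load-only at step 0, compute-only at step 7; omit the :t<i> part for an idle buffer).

step 5: A=compute:t4 B=load:t5 [load-bound]

k=0 load=t0/3c comp=- wait=3 total=3
k=1 load=t1/5c comp=t0/3c wait=5 total=8
k=2 load=t2/8c comp=t1/9c wait=9 total=17
k=3 load=t3/4c comp=t2/7c wait=7 total=24
k=4 load=t4/7c comp=t3/4c wait=7 total=31
k=5 load=t5/5c comp=t4/3c wait=5 total=36
k=6 load=t6/4c comp=t5/4c wait=4 total=40
k=7 load=- comp=t6/2c wait=2 total=42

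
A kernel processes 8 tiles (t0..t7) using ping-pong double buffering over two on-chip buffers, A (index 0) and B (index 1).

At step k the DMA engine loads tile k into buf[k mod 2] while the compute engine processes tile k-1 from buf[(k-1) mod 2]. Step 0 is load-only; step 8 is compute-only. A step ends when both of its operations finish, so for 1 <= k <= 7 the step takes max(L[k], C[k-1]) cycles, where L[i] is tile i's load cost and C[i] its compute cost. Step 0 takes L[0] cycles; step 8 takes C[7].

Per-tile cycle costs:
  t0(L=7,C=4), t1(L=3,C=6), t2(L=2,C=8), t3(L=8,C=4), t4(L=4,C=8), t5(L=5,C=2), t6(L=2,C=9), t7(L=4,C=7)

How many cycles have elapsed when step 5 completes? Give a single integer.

end_cycle[5] = 37

step 0: L[0]=7 → dur=7, Σ=7 | A=load:t0 B=idle [load-only]
step 1: L[1]=3 C[0]=4 → dur=4, Σ=11 | A=compute:t0 B=load:t1 [compute-bound]
step 2: L[2]=2 C[1]=6 → dur=6, Σ=17 | A=load:t2 B=compute:t1 [compute-bound]
step 3: L[3]=8 C[2]=8 → dur=8, Σ=25 | A=compute:t2 B=load:t3 [tied]
step 4: L[4]=4 C[3]=4 → dur=4, Σ=29 | A=load:t4 B=compute:t3 [tied]
step 5: L[5]=5 C[4]=8 → dur=8, Σ=37 | A=compute:t4 B=load:t5 [compute-bound]
step 6: L[6]=2 C[5]=2 → dur=2, Σ=39 | A=load:t6 B=compute:t5 [tied]
step 7: L[7]=4 C[6]=9 → dur=9, Σ=48 | A=compute:t6 B=load:t7 [compute-bound]
step 8: C[7]=7 → dur=7, Σ=55 | A=idle B=compute:t7 [compute-only]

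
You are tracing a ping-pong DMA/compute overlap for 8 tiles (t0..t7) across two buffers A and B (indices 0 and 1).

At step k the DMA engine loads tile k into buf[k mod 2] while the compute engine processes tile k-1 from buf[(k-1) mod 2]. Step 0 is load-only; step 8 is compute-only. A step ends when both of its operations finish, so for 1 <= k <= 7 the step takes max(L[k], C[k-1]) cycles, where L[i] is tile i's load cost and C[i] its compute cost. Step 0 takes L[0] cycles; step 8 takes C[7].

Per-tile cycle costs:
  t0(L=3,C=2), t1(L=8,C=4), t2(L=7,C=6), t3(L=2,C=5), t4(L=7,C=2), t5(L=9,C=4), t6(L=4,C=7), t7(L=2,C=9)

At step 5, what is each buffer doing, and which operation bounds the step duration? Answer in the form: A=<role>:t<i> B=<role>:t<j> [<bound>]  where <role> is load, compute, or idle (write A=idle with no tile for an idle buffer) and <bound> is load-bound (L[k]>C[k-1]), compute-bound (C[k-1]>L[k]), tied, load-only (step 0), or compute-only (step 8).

[0] DMA t0→A (3c) ∥ CU idle ⇒ 3c, clock 3
[1] DMA t1→B (8c) ∥ CU A:t0 (2c) ⇒ 8c, clock 11
[2] DMA t2→A (7c) ∥ CU B:t1 (4c) ⇒ 7c, clock 18
[3] DMA t3→B (2c) ∥ CU A:t2 (6c) ⇒ 6c, clock 24
[4] DMA t4→A (7c) ∥ CU B:t3 (5c) ⇒ 7c, clock 31
[5] DMA t5→B (9c) ∥ CU A:t4 (2c) ⇒ 9c, clock 40
[6] DMA t6→A (4c) ∥ CU B:t5 (4c) ⇒ 4c, clock 44
[7] DMA t7→B (2c) ∥ CU A:t6 (7c) ⇒ 7c, clock 51
[8] DMA idle ∥ CU B:t7 (9c) ⇒ 9c, clock 60

step 5: A=compute:t4 B=load:t5 [load-bound]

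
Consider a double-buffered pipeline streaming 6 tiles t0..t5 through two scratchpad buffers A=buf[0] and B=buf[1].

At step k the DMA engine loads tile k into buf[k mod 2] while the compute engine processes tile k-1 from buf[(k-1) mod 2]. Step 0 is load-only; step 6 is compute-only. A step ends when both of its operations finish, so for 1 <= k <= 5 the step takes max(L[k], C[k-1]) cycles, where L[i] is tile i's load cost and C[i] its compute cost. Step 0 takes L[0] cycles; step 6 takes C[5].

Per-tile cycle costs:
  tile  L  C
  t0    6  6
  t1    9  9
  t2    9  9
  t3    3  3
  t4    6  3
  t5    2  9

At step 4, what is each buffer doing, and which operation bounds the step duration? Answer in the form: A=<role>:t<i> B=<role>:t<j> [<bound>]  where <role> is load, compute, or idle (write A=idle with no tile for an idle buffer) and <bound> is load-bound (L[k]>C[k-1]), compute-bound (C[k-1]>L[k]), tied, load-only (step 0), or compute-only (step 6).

step 4: A=load:t4 B=compute:t3 [load-bound]

k=0 load=t0/6c comp=- wait=6 total=6
k=1 load=t1/9c comp=t0/6c wait=9 total=15
k=2 load=t2/9c comp=t1/9c wait=9 total=24
k=3 load=t3/3c comp=t2/9c wait=9 total=33
k=4 load=t4/6c comp=t3/3c wait=6 total=39
k=5 load=t5/2c comp=t4/3c wait=3 total=42
k=6 load=- comp=t5/9c wait=9 total=51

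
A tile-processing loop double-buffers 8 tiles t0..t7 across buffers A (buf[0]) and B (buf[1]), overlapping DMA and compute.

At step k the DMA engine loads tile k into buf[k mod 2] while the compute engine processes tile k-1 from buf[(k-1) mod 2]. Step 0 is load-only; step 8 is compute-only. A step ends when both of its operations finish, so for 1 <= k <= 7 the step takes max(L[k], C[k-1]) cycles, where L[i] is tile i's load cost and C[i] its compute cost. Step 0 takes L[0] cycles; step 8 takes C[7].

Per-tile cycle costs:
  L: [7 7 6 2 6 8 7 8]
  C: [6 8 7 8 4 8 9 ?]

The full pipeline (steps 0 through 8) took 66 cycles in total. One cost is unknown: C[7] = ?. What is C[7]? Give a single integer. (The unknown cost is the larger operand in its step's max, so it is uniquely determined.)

step 0: dur = L[0]=7 = 7
step 1: dur = max(L[1]=7, C[0]=6) = 7
step 2: dur = max(L[2]=6, C[1]=8) = 8
step 3: dur = max(L[3]=2, C[2]=7) = 7
step 4: dur = max(L[4]=6, C[3]=8) = 8
step 5: dur = max(L[5]=8, C[4]=4) = 8
step 6: dur = max(L[6]=7, C[5]=8) = 8
step 7: dur = max(L[7]=8, C[6]=9) = 9
step 8: dur = C[7]=? = C[7]  (unknown; binding)
sum of known step durations = 62
dur[8] = total - known = 66 - 62 = 4
C[7] is the binding max in step 8, so C[7] = dur[8] = 4

C[7] = 4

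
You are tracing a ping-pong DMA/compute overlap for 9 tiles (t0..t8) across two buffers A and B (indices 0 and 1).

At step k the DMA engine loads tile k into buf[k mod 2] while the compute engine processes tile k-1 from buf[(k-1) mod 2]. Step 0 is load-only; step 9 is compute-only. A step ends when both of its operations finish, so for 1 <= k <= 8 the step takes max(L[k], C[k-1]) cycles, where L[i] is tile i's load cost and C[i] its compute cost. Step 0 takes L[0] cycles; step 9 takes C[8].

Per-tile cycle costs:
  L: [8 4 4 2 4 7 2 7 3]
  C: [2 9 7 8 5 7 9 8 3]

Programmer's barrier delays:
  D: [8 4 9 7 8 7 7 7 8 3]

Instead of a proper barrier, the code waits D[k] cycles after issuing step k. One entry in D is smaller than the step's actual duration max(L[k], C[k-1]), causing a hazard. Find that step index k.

[0] required=L[0]=8=8 vs D=8 ok
[1] required=max(L[1]=4,C[0]=2)=4 vs D=4 ok
[2] required=max(L[2]=4,C[1]=9)=9 vs D=9 ok
[3] required=max(L[3]=2,C[2]=7)=7 vs D=7 ok
[4] required=max(L[4]=4,C[3]=8)=8 vs D=8 ok
[5] required=max(L[5]=7,C[4]=5)=7 vs D=7 ok
[6] required=max(L[6]=2,C[5]=7)=7 vs D=7 ok
[7] required=max(L[7]=7,C[6]=9)=9 vs D=7 SHORT
[8] required=max(L[8]=3,C[7]=8)=8 vs D=8 ok
[9] required=C[8]=3=3 vs D=3 ok

hazard at step 7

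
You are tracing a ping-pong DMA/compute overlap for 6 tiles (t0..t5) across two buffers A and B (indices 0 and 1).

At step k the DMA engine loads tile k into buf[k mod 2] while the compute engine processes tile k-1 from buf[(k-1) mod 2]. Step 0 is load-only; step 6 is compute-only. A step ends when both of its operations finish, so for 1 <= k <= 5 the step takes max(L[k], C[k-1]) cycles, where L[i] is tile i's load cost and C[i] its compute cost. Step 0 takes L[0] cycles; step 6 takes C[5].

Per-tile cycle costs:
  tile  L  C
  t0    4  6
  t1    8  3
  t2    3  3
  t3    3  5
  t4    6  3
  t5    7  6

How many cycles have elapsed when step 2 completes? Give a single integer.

k=0 load=t0/4c comp=- wait=4 total=4
k=1 load=t1/8c comp=t0/6c wait=8 total=12
k=2 load=t2/3c comp=t1/3c wait=3 total=15
k=3 load=t3/3c comp=t2/3c wait=3 total=18
k=4 load=t4/6c comp=t3/5c wait=6 total=24
k=5 load=t5/7c comp=t4/3c wait=7 total=31
k=6 load=- comp=t5/6c wait=6 total=37

end_cycle[2] = 15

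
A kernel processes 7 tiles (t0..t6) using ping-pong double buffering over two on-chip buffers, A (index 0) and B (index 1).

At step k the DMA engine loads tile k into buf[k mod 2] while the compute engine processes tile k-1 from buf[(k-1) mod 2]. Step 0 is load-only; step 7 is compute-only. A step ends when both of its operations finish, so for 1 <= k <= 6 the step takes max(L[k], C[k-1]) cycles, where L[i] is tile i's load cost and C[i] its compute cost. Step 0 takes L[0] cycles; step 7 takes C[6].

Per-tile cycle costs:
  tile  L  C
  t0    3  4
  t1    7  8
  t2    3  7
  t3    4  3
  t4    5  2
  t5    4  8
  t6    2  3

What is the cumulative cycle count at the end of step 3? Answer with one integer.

end_cycle[3] = 25

step 0: L[0]=3 → dur=3, Σ=3 | A=load:t0 B=idle [load-only]
step 1: L[1]=7 C[0]=4 → dur=7, Σ=10 | A=compute:t0 B=load:t1 [load-bound]
step 2: L[2]=3 C[1]=8 → dur=8, Σ=18 | A=load:t2 B=compute:t1 [compute-bound]
step 3: L[3]=4 C[2]=7 → dur=7, Σ=25 | A=compute:t2 B=load:t3 [compute-bound]
step 4: L[4]=5 C[3]=3 → dur=5, Σ=30 | A=load:t4 B=compute:t3 [load-bound]
step 5: L[5]=4 C[4]=2 → dur=4, Σ=34 | A=compute:t4 B=load:t5 [load-bound]
step 6: L[6]=2 C[5]=8 → dur=8, Σ=42 | A=load:t6 B=compute:t5 [compute-bound]
step 7: C[6]=3 → dur=3, Σ=45 | A=compute:t6 B=idle [compute-only]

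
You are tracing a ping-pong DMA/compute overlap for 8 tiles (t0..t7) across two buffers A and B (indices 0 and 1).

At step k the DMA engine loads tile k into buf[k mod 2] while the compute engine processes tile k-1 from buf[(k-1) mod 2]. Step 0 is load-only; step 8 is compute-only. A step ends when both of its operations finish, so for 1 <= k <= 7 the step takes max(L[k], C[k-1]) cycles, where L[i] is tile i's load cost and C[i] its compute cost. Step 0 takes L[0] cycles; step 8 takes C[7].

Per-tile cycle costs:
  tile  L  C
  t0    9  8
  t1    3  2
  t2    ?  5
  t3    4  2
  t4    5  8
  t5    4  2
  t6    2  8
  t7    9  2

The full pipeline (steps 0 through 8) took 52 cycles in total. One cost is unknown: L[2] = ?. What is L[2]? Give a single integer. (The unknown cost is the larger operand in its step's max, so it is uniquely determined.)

L[2] = 4

step 0 → dur = L[0]=9 = 9
step 1 → dur = max(L[1]=3, C[0]=8) = 8
step 2 → dur = max(L[2]=?, C[1]=2) = L[2]  (unknown; binding)
step 3 → dur = max(L[3]=4, C[2]=5) = 5
step 4 → dur = max(L[4]=5, C[3]=2) = 5
step 5 → dur = max(L[5]=4, C[4]=8) = 8
step 6 → dur = max(L[6]=2, C[5]=2) = 2
step 7 → dur = max(L[7]=9, C[6]=8) = 9
step 8 → dur = C[7]=2 = 2
sum of known step durations = 48
dur[2] = total - known = 52 - 48 = 4
L[2] is the binding max in step 2, so L[2] = dur[2] = 4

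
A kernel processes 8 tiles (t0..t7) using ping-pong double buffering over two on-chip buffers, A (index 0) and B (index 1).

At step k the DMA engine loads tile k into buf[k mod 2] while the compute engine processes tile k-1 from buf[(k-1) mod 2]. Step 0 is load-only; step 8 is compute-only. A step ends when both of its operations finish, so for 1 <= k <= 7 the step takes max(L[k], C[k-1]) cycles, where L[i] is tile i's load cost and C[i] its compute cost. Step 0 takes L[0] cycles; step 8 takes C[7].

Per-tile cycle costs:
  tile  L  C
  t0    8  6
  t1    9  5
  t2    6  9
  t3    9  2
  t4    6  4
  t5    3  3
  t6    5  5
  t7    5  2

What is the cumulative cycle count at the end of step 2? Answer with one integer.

end_cycle[2] = 23

step 0: L[0]=8 → dur=8, Σ=8 | A=load:t0 B=idle [load-only]
step 1: L[1]=9 C[0]=6 → dur=9, Σ=17 | A=compute:t0 B=load:t1 [load-bound]
step 2: L[2]=6 C[1]=5 → dur=6, Σ=23 | A=load:t2 B=compute:t1 [load-bound]
step 3: L[3]=9 C[2]=9 → dur=9, Σ=32 | A=compute:t2 B=load:t3 [tied]
step 4: L[4]=6 C[3]=2 → dur=6, Σ=38 | A=load:t4 B=compute:t3 [load-bound]
step 5: L[5]=3 C[4]=4 → dur=4, Σ=42 | A=compute:t4 B=load:t5 [compute-bound]
step 6: L[6]=5 C[5]=3 → dur=5, Σ=47 | A=load:t6 B=compute:t5 [load-bound]
step 7: L[7]=5 C[6]=5 → dur=5, Σ=52 | A=compute:t6 B=load:t7 [tied]
step 8: C[7]=2 → dur=2, Σ=54 | A=idle B=compute:t7 [compute-only]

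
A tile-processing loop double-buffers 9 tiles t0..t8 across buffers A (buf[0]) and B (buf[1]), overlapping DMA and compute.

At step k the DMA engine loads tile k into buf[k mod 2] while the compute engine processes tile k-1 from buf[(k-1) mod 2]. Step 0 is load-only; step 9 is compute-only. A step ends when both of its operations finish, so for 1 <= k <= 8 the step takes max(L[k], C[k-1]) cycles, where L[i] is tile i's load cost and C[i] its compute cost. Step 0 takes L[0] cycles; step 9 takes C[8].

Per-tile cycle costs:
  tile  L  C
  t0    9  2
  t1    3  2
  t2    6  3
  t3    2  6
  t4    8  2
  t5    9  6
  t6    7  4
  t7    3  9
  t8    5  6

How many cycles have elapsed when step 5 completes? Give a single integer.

end_cycle[5] = 38

  0. 9=9c; end=9; A:t0 B:-
  1. max(3,2)=3c; end=12; A:t0 B:t1
  2. max(6,2)=6c; end=18; A:t2 B:t1
  3. max(2,3)=3c; end=21; A:t2 B:t3
  4. max(8,6)=8c; end=29; A:t4 B:t3
  5. max(9,2)=9c; end=38; A:t4 B:t5
  6. max(7,6)=7c; end=45; A:t6 B:t5
  7. max(3,4)=4c; end=49; A:t6 B:t7
  8. max(5,9)=9c; end=58; A:t8 B:t7
  9. 6=6c; end=64; A:t8 B:t7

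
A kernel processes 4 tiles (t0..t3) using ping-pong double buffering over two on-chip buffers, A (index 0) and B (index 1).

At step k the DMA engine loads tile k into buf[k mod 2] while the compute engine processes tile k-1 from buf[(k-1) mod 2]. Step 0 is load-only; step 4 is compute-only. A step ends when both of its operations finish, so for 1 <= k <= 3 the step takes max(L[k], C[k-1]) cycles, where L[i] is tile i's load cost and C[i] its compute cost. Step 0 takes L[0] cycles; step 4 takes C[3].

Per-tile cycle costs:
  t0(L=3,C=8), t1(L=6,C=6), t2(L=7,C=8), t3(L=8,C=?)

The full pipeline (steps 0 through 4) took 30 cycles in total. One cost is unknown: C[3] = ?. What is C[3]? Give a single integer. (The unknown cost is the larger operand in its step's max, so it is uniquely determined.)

C[3] = 4

step 0 = dur = L[0]=3 = 3
step 1 = dur = max(L[1]=6, C[0]=8) = 8
step 2 = dur = max(L[2]=7, C[1]=6) = 7
step 3 = dur = max(L[3]=8, C[2]=8) = 8
step 4 = dur = C[3]=? = C[3]  (unknown; binding)
sum of known step durations = 26
dur[4] = total - known = 30 - 26 = 4
C[3] is the binding max in step 4, so C[3] = dur[4] = 4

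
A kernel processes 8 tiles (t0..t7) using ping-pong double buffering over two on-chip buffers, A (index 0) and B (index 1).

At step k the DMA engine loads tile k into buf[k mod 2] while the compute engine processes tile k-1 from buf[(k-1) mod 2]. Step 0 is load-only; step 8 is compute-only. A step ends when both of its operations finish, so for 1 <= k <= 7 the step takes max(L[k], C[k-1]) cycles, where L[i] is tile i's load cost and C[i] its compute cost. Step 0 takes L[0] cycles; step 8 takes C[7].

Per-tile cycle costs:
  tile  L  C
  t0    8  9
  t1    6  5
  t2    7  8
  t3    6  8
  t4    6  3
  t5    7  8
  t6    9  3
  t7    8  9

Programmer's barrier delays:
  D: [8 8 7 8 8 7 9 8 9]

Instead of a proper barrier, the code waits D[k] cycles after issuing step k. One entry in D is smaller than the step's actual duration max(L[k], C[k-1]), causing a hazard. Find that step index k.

k=0 barrier L[0]=8→8c, D[0]=8 ok
k=1 barrier max(L[1]=6,C[0]=9)→9c, D[1]=8 SHORT
k=2 barrier max(L[2]=7,C[1]=5)→7c, D[2]=7 ok
k=3 barrier max(L[3]=6,C[2]=8)→8c, D[3]=8 ok
k=4 barrier max(L[4]=6,C[3]=8)→8c, D[4]=8 ok
k=5 barrier max(L[5]=7,C[4]=3)→7c, D[5]=7 ok
k=6 barrier max(L[6]=9,C[5]=8)→9c, D[6]=9 ok
k=7 barrier max(L[7]=8,C[6]=3)→8c, D[7]=8 ok
k=8 barrier C[7]=9→9c, D[8]=9 ok

hazard at step 1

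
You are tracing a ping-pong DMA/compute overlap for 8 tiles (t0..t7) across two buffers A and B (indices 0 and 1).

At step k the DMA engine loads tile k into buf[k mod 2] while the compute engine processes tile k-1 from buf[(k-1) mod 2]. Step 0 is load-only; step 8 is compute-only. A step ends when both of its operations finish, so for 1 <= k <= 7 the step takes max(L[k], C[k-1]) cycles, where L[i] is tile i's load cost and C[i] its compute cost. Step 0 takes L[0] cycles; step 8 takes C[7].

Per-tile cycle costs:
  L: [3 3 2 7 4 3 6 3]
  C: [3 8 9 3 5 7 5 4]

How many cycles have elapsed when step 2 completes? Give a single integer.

  0. 3=3c; end=3; A:t0 B:-
  1. max(3,3)=3c; end=6; A:t0 B:t1
  2. max(2,8)=8c; end=14; A:t2 B:t1
  3. max(7,9)=9c; end=23; A:t2 B:t3
  4. max(4,3)=4c; end=27; A:t4 B:t3
  5. max(3,5)=5c; end=32; A:t4 B:t5
  6. max(6,7)=7c; end=39; A:t6 B:t5
  7. max(3,5)=5c; end=44; A:t6 B:t7
  8. 4=4c; end=48; A:t6 B:t7

end_cycle[2] = 14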